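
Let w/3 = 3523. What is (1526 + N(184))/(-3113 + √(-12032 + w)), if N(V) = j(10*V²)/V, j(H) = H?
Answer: -158763/146852 - 51*I*√1463/146852 ≈ -1.0811 - 0.013283*I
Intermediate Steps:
w = 10569 (w = 3*3523 = 10569)
N(V) = 10*V (N(V) = (10*V²)/V = 10*V)
(1526 + N(184))/(-3113 + √(-12032 + w)) = (1526 + 10*184)/(-3113 + √(-12032 + 10569)) = (1526 + 1840)/(-3113 + √(-1463)) = 3366/(-3113 + I*√1463)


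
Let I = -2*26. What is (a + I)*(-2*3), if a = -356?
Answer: 2448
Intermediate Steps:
I = -52
(a + I)*(-2*3) = (-356 - 52)*(-2*3) = -408*(-6) = 2448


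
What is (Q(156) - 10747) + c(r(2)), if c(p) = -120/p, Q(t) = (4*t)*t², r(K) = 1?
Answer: 15174797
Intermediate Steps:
Q(t) = 4*t³
(Q(156) - 10747) + c(r(2)) = (4*156³ - 10747) - 120/1 = (4*3796416 - 10747) - 120*1 = (15185664 - 10747) - 120 = 15174917 - 120 = 15174797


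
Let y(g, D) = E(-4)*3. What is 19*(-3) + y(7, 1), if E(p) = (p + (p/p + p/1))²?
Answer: 90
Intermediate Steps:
E(p) = (1 + 2*p)² (E(p) = (p + (1 + p*1))² = (p + (1 + p))² = (1 + 2*p)²)
y(g, D) = 147 (y(g, D) = (1 + 2*(-4))²*3 = (1 - 8)²*3 = (-7)²*3 = 49*3 = 147)
19*(-3) + y(7, 1) = 19*(-3) + 147 = -57 + 147 = 90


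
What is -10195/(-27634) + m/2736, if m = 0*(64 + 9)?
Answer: 10195/27634 ≈ 0.36893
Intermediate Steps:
m = 0 (m = 0*73 = 0)
-10195/(-27634) + m/2736 = -10195/(-27634) + 0/2736 = -10195*(-1/27634) + 0*(1/2736) = 10195/27634 + 0 = 10195/27634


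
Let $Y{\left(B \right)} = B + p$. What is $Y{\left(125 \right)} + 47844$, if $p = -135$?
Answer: $47834$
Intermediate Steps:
$Y{\left(B \right)} = -135 + B$ ($Y{\left(B \right)} = B - 135 = -135 + B$)
$Y{\left(125 \right)} + 47844 = \left(-135 + 125\right) + 47844 = -10 + 47844 = 47834$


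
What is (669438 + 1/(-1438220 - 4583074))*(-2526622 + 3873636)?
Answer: 2714827925282357897/3010647 ≈ 9.0174e+11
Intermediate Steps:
(669438 + 1/(-1438220 - 4583074))*(-2526622 + 3873636) = (669438 + 1/(-6021294))*1347014 = (669438 - 1/6021294)*1347014 = (4030883012771/6021294)*1347014 = 2714827925282357897/3010647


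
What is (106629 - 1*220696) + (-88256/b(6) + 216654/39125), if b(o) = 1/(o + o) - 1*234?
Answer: -1783605087121/15689125 ≈ -1.1368e+5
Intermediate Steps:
b(o) = -234 + 1/(2*o) (b(o) = 1/(2*o) - 234 = -234 + 1/(2*o))
(106629 - 1*220696) + (-88256/b(6) + 216654/39125) = (106629 - 1*220696) + (-88256/(-234 + (1/2)/6) + 216654/39125) = (106629 - 220696) + (-88256/(-234 + (1/2)*(1/6)) + 216654*(1/39125)) = -114067 + (-88256/(-234 + 1/12) + 216654/39125) = -114067 + (-88256/(-2807/12) + 216654/39125) = -114067 + (-88256*(-12/2807) + 216654/39125) = -114067 + (151296/401 + 216654/39125) = -114067 + 6006334254/15689125 = -1783605087121/15689125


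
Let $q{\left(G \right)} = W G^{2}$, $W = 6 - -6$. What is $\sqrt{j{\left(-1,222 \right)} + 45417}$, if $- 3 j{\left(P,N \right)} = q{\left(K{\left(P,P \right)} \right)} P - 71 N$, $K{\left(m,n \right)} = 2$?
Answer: $\sqrt{50687} \approx 225.14$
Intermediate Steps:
$W = 12$ ($W = 6 + 6 = 12$)
$q{\left(G \right)} = 12 G^{2}$
$j{\left(P,N \right)} = - 16 P + \frac{71 N}{3}$ ($j{\left(P,N \right)} = - \frac{12 \cdot 2^{2} P - 71 N}{3} = - \frac{12 \cdot 4 P - 71 N}{3} = - \frac{48 P - 71 N}{3} = - \frac{- 71 N + 48 P}{3} = - 16 P + \frac{71 N}{3}$)
$\sqrt{j{\left(-1,222 \right)} + 45417} = \sqrt{\left(\left(-16\right) \left(-1\right) + \frac{71}{3} \cdot 222\right) + 45417} = \sqrt{\left(16 + 5254\right) + 45417} = \sqrt{5270 + 45417} = \sqrt{50687}$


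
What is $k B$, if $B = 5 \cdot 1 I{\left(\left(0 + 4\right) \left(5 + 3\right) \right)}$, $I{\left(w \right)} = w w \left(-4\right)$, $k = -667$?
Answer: $13660160$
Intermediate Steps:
$I{\left(w \right)} = - 4 w^{2}$ ($I{\left(w \right)} = w^{2} \left(-4\right) = - 4 w^{2}$)
$B = -20480$ ($B = 5 \cdot 1 \left(- 4 \left(\left(0 + 4\right) \left(5 + 3\right)\right)^{2}\right) = 5 \left(- 4 \left(4 \cdot 8\right)^{2}\right) = 5 \left(- 4 \cdot 32^{2}\right) = 5 \left(\left(-4\right) 1024\right) = 5 \left(-4096\right) = -20480$)
$k B = \left(-667\right) \left(-20480\right) = 13660160$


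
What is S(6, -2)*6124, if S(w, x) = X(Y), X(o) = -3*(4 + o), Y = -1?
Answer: -55116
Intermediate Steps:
X(o) = -12 - 3*o
S(w, x) = -9 (S(w, x) = -12 - 3*(-1) = -12 + 3 = -9)
S(6, -2)*6124 = -9*6124 = -55116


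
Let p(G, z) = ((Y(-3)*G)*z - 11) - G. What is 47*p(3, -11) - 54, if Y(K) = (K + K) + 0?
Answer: 8594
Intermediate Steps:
Y(K) = 2*K (Y(K) = 2*K + 0 = 2*K)
p(G, z) = -11 - G - 6*G*z (p(G, z) = (((2*(-3))*G)*z - 11) - G = ((-6*G)*z - 11) - G = (-6*G*z - 11) - G = (-11 - 6*G*z) - G = -11 - G - 6*G*z)
47*p(3, -11) - 54 = 47*(-11 - 1*3 - 6*3*(-11)) - 54 = 47*(-11 - 3 + 198) - 54 = 47*184 - 54 = 8648 - 54 = 8594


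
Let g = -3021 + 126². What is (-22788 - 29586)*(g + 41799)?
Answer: -2862448596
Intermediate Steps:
g = 12855 (g = -3021 + 15876 = 12855)
(-22788 - 29586)*(g + 41799) = (-22788 - 29586)*(12855 + 41799) = -52374*54654 = -2862448596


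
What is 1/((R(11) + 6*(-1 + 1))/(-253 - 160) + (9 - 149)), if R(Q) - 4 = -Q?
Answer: -59/8259 ≈ -0.0071437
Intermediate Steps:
R(Q) = 4 - Q
1/((R(11) + 6*(-1 + 1))/(-253 - 160) + (9 - 149)) = 1/(((4 - 1*11) + 6*(-1 + 1))/(-253 - 160) + (9 - 149)) = 1/(((4 - 11) + 6*0)/(-413) - 140) = 1/((-7 + 0)*(-1/413) - 140) = 1/(-7*(-1/413) - 140) = 1/(1/59 - 140) = 1/(-8259/59) = -59/8259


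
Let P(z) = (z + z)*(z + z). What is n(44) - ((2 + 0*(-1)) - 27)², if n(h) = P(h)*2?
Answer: 14863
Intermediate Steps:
P(z) = 4*z² (P(z) = (2*z)*(2*z) = 4*z²)
n(h) = 8*h² (n(h) = (4*h²)*2 = 8*h²)
n(44) - ((2 + 0*(-1)) - 27)² = 8*44² - ((2 + 0*(-1)) - 27)² = 8*1936 - ((2 + 0) - 27)² = 15488 - (2 - 27)² = 15488 - 1*(-25)² = 15488 - 1*625 = 15488 - 625 = 14863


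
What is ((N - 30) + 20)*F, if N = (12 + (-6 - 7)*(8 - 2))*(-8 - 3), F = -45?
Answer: -32220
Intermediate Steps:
N = 726 (N = (12 - 13*6)*(-11) = (12 - 78)*(-11) = -66*(-11) = 726)
((N - 30) + 20)*F = ((726 - 30) + 20)*(-45) = (696 + 20)*(-45) = 716*(-45) = -32220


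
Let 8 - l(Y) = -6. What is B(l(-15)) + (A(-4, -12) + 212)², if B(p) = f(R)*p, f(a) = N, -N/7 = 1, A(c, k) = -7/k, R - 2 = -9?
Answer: 6493489/144 ≈ 45094.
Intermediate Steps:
R = -7 (R = 2 - 9 = -7)
N = -7 (N = -7*1 = -7)
l(Y) = 14 (l(Y) = 8 - 1*(-6) = 8 + 6 = 14)
f(a) = -7
B(p) = -7*p
B(l(-15)) + (A(-4, -12) + 212)² = -7*14 + (-7/(-12) + 212)² = -98 + (-7*(-1/12) + 212)² = -98 + (7/12 + 212)² = -98 + (2551/12)² = -98 + 6507601/144 = 6493489/144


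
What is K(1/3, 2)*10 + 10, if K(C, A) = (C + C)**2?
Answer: 130/9 ≈ 14.444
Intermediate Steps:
K(C, A) = 4*C**2 (K(C, A) = (2*C)**2 = 4*C**2)
K(1/3, 2)*10 + 10 = (4*(1/3)**2)*10 + 10 = (4*(1/9))*10 + 10 = (4/9)*10 + 10 = 40/9 + 10 = 130/9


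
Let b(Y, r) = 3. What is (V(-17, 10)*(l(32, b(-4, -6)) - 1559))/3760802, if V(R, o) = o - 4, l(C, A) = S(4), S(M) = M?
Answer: -4665/1880401 ≈ -0.0024809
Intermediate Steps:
l(C, A) = 4
V(R, o) = -4 + o
(V(-17, 10)*(l(32, b(-4, -6)) - 1559))/3760802 = ((-4 + 10)*(4 - 1559))/3760802 = (6*(-1555))*(1/3760802) = -9330*1/3760802 = -4665/1880401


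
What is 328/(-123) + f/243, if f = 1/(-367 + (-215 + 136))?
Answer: -289009/108378 ≈ -2.6667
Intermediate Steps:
f = -1/446 (f = 1/(-367 - 79) = 1/(-446) = -1/446 ≈ -0.0022422)
328/(-123) + f/243 = 328/(-123) - 1/446/243 = 328*(-1/123) - 1/446*1/243 = -8/3 - 1/108378 = -289009/108378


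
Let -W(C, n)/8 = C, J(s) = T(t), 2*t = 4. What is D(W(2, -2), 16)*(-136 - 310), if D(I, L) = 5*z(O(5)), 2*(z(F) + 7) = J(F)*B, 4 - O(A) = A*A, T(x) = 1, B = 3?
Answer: 12265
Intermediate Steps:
t = 2 (t = (½)*4 = 2)
J(s) = 1
O(A) = 4 - A² (O(A) = 4 - A*A = 4 - A²)
W(C, n) = -8*C
z(F) = -11/2 (z(F) = -7 + (1*3)/2 = -7 + (½)*3 = -7 + 3/2 = -11/2)
D(I, L) = -55/2 (D(I, L) = 5*(-11/2) = -55/2)
D(W(2, -2), 16)*(-136 - 310) = -55*(-136 - 310)/2 = -55/2*(-446) = 12265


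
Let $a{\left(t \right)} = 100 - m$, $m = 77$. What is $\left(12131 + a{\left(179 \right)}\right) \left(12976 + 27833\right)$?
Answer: $495992586$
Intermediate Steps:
$a{\left(t \right)} = 23$ ($a{\left(t \right)} = 100 - 77 = 23$)
$\left(12131 + a{\left(179 \right)}\right) \left(12976 + 27833\right) = \left(12131 + 23\right) \left(12976 + 27833\right) = 12154 \cdot 40809 = 495992586$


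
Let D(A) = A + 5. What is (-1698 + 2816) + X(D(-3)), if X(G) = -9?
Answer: 1109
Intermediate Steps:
D(A) = 5 + A
(-1698 + 2816) + X(D(-3)) = (-1698 + 2816) - 9 = 1118 - 9 = 1109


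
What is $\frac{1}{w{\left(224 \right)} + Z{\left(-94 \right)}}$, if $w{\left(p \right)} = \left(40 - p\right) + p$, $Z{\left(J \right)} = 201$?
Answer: $\frac{1}{241} \approx 0.0041494$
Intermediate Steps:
$w{\left(p \right)} = 40$
$\frac{1}{w{\left(224 \right)} + Z{\left(-94 \right)}} = \frac{1}{40 + 201} = \frac{1}{241}$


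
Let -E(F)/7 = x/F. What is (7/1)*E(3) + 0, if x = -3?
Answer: 49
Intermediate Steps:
E(F) = 21/F (E(F) = -(-21)/F = 21/F)
(7/1)*E(3) + 0 = (7/1)*(21/3) + 0 = (7*1)*(21*(⅓)) + 0 = 7*7 + 0 = 49 + 0 = 49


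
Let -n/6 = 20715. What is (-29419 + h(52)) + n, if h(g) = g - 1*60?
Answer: -153717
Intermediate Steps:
n = -124290 (n = -6*20715 = -124290)
h(g) = -60 + g (h(g) = g - 60 = -60 + g)
(-29419 + h(52)) + n = (-29419 + (-60 + 52)) - 124290 = (-29419 - 8) - 124290 = -29427 - 124290 = -153717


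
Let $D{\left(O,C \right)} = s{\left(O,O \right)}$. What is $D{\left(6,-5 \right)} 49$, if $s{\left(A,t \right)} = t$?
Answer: $294$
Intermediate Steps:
$D{\left(O,C \right)} = O$
$D{\left(6,-5 \right)} 49 = 6 \cdot 49 = 294$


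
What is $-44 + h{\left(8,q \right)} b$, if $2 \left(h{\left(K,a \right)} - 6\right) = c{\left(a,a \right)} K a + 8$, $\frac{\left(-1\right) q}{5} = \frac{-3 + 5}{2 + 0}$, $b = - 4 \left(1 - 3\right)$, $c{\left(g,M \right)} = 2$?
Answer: $-284$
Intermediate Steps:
$b = 8$ ($b = \left(-4\right) \left(-2\right) = 8$)
$q = -5$ ($q = - 5 \frac{-3 + 5}{2 + 0} = - 5 \cdot \frac{2}{2} = - 5 \cdot 2 \cdot \frac{1}{2} = \left(-5\right) 1 = -5$)
$h{\left(K,a \right)} = 10 + K a$ ($h{\left(K,a \right)} = 6 + \frac{2 K a + 8}{2} = 6 + \frac{8 + 2 K a}{2} = 6 + \left(4 + K a\right) = 10 + K a$)
$-44 + h{\left(8,q \right)} b = -44 + \left(10 + 8 \left(-5\right)\right) 8 = -44 + \left(10 - 40\right) 8 = -44 - 240 = -284$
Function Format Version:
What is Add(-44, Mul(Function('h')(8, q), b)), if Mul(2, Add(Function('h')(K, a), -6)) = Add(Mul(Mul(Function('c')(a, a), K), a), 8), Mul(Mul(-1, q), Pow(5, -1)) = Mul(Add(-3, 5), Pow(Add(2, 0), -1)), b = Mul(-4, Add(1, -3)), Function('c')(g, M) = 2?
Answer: -284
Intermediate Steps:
b = 8 (b = Mul(-4, -2) = 8)
q = -5 (q = Mul(-5, Mul(Add(-3, 5), Pow(Add(2, 0), -1))) = Mul(-5, Mul(2, Pow(2, -1))) = Mul(-5, Mul(2, Rational(1, 2))) = Mul(-5, 1) = -5)
Function('h')(K, a) = Add(10, Mul(K, a)) (Function('h')(K, a) = Add(6, Mul(Rational(1, 2), Add(Mul(Mul(2, K), a), 8))) = Add(6, Mul(Rational(1, 2), Add(Mul(2, K, a), 8))) = Add(6, Mul(Rational(1, 2), Add(8, Mul(2, K, a)))) = Add(6, Add(4, Mul(K, a))) = Add(10, Mul(K, a)))
Add(-44, Mul(Function('h')(8, q), b)) = Add(-44, Mul(Add(10, Mul(8, -5)), 8)) = Add(-44, Mul(Add(10, -40), 8)) = Add(-44, Mul(-30, 8)) = Add(-44, -240) = -284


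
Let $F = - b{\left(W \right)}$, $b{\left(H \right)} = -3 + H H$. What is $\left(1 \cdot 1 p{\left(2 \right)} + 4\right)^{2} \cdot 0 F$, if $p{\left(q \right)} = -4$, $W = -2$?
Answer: $0$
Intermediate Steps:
$b{\left(H \right)} = -3 + H^{2}$
$F = -1$ ($F = - (-3 + \left(-2\right)^{2}) = - (-3 + 4) = \left(-1\right) 1 = -1$)
$\left(1 \cdot 1 p{\left(2 \right)} + 4\right)^{2} \cdot 0 F = \left(1 \cdot 1 \left(-4\right) + 4\right)^{2} \cdot 0 \left(-1\right) = \left(1 \left(-4\right) + 4\right)^{2} \cdot 0 = \left(-4 + 4\right)^{2} \cdot 0 = 0^{2} \cdot 0 = 0 \cdot 0 = 0$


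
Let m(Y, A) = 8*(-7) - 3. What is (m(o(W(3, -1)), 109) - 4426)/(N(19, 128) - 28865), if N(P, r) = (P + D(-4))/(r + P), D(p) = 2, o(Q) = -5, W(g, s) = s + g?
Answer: 31395/202054 ≈ 0.15538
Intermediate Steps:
W(g, s) = g + s
N(P, r) = (2 + P)/(P + r) (N(P, r) = (P + 2)/(r + P) = (2 + P)/(P + r))
m(Y, A) = -59 (m(Y, A) = -56 - 3 = -59)
(m(o(W(3, -1)), 109) - 4426)/(N(19, 128) - 28865) = (-59 - 4426)/((2 + 19)/(19 + 128) - 28865) = -4485/(21/147 - 28865) = -4485/((1/147)*21 - 28865) = -4485/(⅐ - 28865) = -4485/(-202054/7) = -4485*(-7/202054) = 31395/202054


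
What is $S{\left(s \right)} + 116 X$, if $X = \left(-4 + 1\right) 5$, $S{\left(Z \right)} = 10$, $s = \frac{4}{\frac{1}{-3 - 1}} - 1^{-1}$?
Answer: $-1730$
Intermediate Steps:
$s = -17$ ($s = \frac{4}{\frac{1}{-4}} - 1 = \frac{4}{- \frac{1}{4}} - 1 = 4 \left(-4\right) - 1 = -16 - 1 = -17$)
$X = -15$ ($X = \left(-3\right) 5 = -15$)
$S{\left(s \right)} + 116 X = 10 + 116 \left(-15\right) = 10 - 1740 = -1730$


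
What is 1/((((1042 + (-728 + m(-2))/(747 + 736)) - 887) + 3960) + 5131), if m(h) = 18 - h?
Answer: 1483/13711110 ≈ 0.00010816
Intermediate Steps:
1/((((1042 + (-728 + m(-2))/(747 + 736)) - 887) + 3960) + 5131) = 1/((((1042 + (-728 + (18 - 1*(-2)))/(747 + 736)) - 887) + 3960) + 5131) = 1/((((1042 + (-728 + (18 + 2))/1483) - 887) + 3960) + 5131) = 1/((((1042 + (-728 + 20)*(1/1483)) - 887) + 3960) + 5131) = 1/((((1042 - 708*1/1483) - 887) + 3960) + 5131) = 1/((((1042 - 708/1483) - 887) + 3960) + 5131) = 1/(((1544578/1483 - 887) + 3960) + 5131) = 1/((229157/1483 + 3960) + 5131) = 1/(6101837/1483 + 5131) = 1/(13711110/1483) = 1483/13711110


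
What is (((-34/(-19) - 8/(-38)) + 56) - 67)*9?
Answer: -81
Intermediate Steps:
(((-34/(-19) - 8/(-38)) + 56) - 67)*9 = (((-34*(-1/19) - 8*(-1/38)) + 56) - 67)*9 = (((34/19 + 4/19) + 56) - 67)*9 = ((2 + 56) - 67)*9 = (58 - 67)*9 = -9*9 = -81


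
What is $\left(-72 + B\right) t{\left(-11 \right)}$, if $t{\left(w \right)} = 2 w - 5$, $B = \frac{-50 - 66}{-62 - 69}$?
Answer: $\frac{251532}{131} \approx 1920.1$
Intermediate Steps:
$B = \frac{116}{131}$ ($B = - \frac{116}{-131} = \left(-116\right) \left(- \frac{1}{131}\right) = \frac{116}{131} \approx 0.8855$)
$t{\left(w \right)} = -5 + 2 w$
$\left(-72 + B\right) t{\left(-11 \right)} = \left(-72 + \frac{116}{131}\right) \left(-5 + 2 \left(-11\right)\right) = - \frac{9316 \left(-5 - 22\right)}{131} = \left(- \frac{9316}{131}\right) \left(-27\right) = \frac{251532}{131}$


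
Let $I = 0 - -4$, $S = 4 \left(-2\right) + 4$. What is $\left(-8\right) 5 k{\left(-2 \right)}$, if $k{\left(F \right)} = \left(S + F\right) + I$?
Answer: $80$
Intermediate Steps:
$S = -4$ ($S = -8 + 4 = -4$)
$I = 4$ ($I = 0 + 4 = 4$)
$k{\left(F \right)} = F$ ($k{\left(F \right)} = \left(-4 + F\right) + 4 = F$)
$\left(-8\right) 5 k{\left(-2 \right)} = \left(-8\right) 5 \left(-2\right) = \left(-40\right) \left(-2\right) = 80$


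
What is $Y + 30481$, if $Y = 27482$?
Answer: $57963$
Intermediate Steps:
$Y + 30481 = 27482 + 30481 = 57963$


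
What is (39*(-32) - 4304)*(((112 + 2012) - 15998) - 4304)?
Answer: 100924256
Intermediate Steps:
(39*(-32) - 4304)*(((112 + 2012) - 15998) - 4304) = (-1248 - 4304)*((2124 - 15998) - 4304) = -5552*(-13874 - 4304) = -5552*(-18178) = 100924256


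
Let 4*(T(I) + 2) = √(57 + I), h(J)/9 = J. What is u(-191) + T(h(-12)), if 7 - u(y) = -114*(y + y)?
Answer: -43543 + I*√51/4 ≈ -43543.0 + 1.7854*I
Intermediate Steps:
h(J) = 9*J
u(y) = 7 + 228*y (u(y) = 7 - (-114)*(y + y) = 7 - (-114)*2*y = 7 - (-228)*y = 7 + 228*y)
T(I) = -2 + √(57 + I)/4
u(-191) + T(h(-12)) = (7 + 228*(-191)) + (-2 + √(57 + 9*(-12))/4) = (7 - 43548) + (-2 + √(57 - 108)/4) = -43541 + (-2 + √(-51)/4) = -43541 + (-2 + (I*√51)/4) = -43541 + (-2 + I*√51/4) = -43543 + I*√51/4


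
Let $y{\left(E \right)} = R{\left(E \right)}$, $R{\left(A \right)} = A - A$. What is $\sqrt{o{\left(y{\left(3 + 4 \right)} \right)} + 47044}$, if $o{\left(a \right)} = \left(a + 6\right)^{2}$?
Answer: $2 \sqrt{11770} \approx 216.98$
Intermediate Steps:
$R{\left(A \right)} = 0$
$y{\left(E \right)} = 0$
$o{\left(a \right)} = \left(6 + a\right)^{2}$
$\sqrt{o{\left(y{\left(3 + 4 \right)} \right)} + 47044} = \sqrt{\left(6 + 0\right)^{2} + 47044} = \sqrt{6^{2} + 47044} = \sqrt{36 + 47044} = \sqrt{47080} = 2 \sqrt{11770}$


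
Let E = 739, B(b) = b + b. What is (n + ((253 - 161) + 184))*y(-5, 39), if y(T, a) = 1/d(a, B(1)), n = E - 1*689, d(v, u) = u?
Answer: 163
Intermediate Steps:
B(b) = 2*b
n = 50 (n = 739 - 1*689 = 739 - 689 = 50)
y(T, a) = 1/2 (y(T, a) = 1/(2*1) = 1/2)
(n + ((253 - 161) + 184))*y(-5, 39) = (50 + ((253 - 161) + 184))*(1/2) = (50 + (92 + 184))*(1/2) = (50 + 276)*(1/2) = 326*(1/2) = 163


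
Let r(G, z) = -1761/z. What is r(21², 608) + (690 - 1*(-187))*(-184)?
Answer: -98113505/608 ≈ -1.6137e+5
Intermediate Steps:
r(21², 608) + (690 - 1*(-187))*(-184) = -1761/608 + (690 - 1*(-187))*(-184) = -1761*1/608 + (690 + 187)*(-184) = -1761/608 + 877*(-184) = -1761/608 - 161368 = -98113505/608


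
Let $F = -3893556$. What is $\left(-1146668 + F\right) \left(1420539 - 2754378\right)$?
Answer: $6722847339936$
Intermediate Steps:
$\left(-1146668 + F\right) \left(1420539 - 2754378\right) = \left(-1146668 - 3893556\right) \left(1420539 - 2754378\right) = \left(-5040224\right) \left(-1333839\right) = 6722847339936$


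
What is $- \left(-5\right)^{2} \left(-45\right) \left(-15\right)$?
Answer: $-16875$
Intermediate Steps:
$- \left(-5\right)^{2} \left(-45\right) \left(-15\right) = - 25 \left(-45\right) \left(-15\right) = - \left(-1125\right) \left(-15\right) = \left(-1\right) 16875 = -16875$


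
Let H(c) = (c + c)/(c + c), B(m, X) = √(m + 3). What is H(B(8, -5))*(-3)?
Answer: -3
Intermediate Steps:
B(m, X) = √(3 + m)
H(c) = 1 (H(c) = (2*c)/((2*c)) = (2*c)*(1/(2*c)) = 1)
H(B(8, -5))*(-3) = 1*(-3) = -3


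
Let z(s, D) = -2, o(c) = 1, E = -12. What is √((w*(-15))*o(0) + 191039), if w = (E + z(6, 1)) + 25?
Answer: √190874 ≈ 436.89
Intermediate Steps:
w = 11 (w = (-12 - 2) + 25 = -14 + 25 = 11)
√((w*(-15))*o(0) + 191039) = √((11*(-15))*1 + 191039) = √(-165*1 + 191039) = √(-165 + 191039) = √190874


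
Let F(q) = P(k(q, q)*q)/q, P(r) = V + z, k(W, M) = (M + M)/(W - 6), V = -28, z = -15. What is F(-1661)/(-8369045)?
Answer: -43/13900983745 ≈ -3.0933e-9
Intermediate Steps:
k(W, M) = 2*M/(-6 + W) (k(W, M) = (2*M)/(-6 + W) = 2*M/(-6 + W))
P(r) = -43 (P(r) = -28 - 15 = -43)
F(q) = -43/q
F(-1661)/(-8369045) = -43/(-1661)/(-8369045) = -43*(-1/1661)*(-1/8369045) = (43/1661)*(-1/8369045) = -43/13900983745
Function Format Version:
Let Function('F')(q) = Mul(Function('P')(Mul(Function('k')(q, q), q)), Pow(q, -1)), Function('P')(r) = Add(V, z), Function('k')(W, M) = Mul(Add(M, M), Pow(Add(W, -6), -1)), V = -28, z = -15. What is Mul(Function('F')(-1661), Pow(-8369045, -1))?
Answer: Rational(-43, 13900983745) ≈ -3.0933e-9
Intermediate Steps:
Function('k')(W, M) = Mul(2, M, Pow(Add(-6, W), -1)) (Function('k')(W, M) = Mul(Mul(2, M), Pow(Add(-6, W), -1)) = Mul(2, M, Pow(Add(-6, W), -1)))
Function('P')(r) = -43 (Function('P')(r) = Add(-28, -15) = -43)
Function('F')(q) = Mul(-43, Pow(q, -1))
Mul(Function('F')(-1661), Pow(-8369045, -1)) = Mul(Mul(-43, Pow(-1661, -1)), Pow(-8369045, -1)) = Mul(Mul(-43, Rational(-1, 1661)), Rational(-1, 8369045)) = Mul(Rational(43, 1661), Rational(-1, 8369045)) = Rational(-43, 13900983745)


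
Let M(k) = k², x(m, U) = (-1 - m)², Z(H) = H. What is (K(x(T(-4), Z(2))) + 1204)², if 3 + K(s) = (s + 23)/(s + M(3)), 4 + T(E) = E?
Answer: 1215568225/841 ≈ 1.4454e+6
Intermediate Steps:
T(E) = -4 + E
K(s) = -3 + (23 + s)/(9 + s) (K(s) = -3 + (s + 23)/(s + 3²) = -3 + (23 + s)/(s + 9) = -3 + (23 + s)/(9 + s))
(K(x(T(-4), Z(2))) + 1204)² = (2*(-2 - (1 + (-4 - 4))²)/(9 + (1 + (-4 - 4))²) + 1204)² = (2*(-2 - (1 - 8)²)/(9 + (1 - 8)²) + 1204)² = (2*(-2 - 1*(-7)²)/(9 + (-7)²) + 1204)² = (2*(-2 - 1*49)/(9 + 49) + 1204)² = (2*(-2 - 49)/58 + 1204)² = (2*(1/58)*(-51) + 1204)² = (-51/29 + 1204)² = (34865/29)² = 1215568225/841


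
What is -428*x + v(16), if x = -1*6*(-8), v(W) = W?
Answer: -20528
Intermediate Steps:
x = 48 (x = -6*(-8) = 48)
-428*x + v(16) = -428*48 + 16 = -20544 + 16 = -20528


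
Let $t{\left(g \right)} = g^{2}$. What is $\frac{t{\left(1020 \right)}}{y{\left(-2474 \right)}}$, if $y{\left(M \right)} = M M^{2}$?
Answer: $- \frac{130050}{1892819053} \approx -6.8707 \cdot 10^{-5}$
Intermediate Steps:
$y{\left(M \right)} = M^{3}$
$\frac{t{\left(1020 \right)}}{y{\left(-2474 \right)}} = \frac{1020^{2}}{\left(-2474\right)^{3}} = \frac{1040400}{-15142552424} = 1040400 \left(- \frac{1}{15142552424}\right) = - \frac{130050}{1892819053}$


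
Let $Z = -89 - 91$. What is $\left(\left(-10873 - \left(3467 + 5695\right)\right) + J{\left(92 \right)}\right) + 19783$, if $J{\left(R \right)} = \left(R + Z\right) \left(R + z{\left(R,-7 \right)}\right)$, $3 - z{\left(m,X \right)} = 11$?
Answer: $-7644$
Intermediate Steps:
$z{\left(m,X \right)} = -8$ ($z{\left(m,X \right)} = 3 - 11 = -8$)
$Z = -180$
$J{\left(R \right)} = \left(-180 + R\right) \left(-8 + R\right)$ ($J{\left(R \right)} = \left(R - 180\right) \left(R - 8\right) = \left(-180 + R\right) \left(-8 + R\right)$)
$\left(\left(-10873 - \left(3467 + 5695\right)\right) + J{\left(92 \right)}\right) + 19783 = \left(\left(-10873 - \left(3467 + 5695\right)\right) + \left(1440 + 92^{2} - 17296\right)\right) + 19783 = \left(\left(-10873 - 9162\right) + \left(1440 + 8464 - 17296\right)\right) + 19783 = \left(\left(-10873 - 9162\right) - 7392\right) + 19783 = \left(-20035 - 7392\right) + 19783 = -27427 + 19783 = -7644$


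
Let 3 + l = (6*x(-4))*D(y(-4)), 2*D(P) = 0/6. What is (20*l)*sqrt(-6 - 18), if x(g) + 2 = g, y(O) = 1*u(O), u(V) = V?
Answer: -120*I*sqrt(6) ≈ -293.94*I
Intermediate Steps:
y(O) = O (y(O) = 1*O = O)
x(g) = -2 + g
D(P) = 0 (D(P) = (0/6)/2 = (0*(1/6))/2 = (1/2)*0 = 0)
l = -3 (l = -3 + (6*(-2 - 4))*0 = -3 + (6*(-6))*0 = -3 - 36*0 = -3 + 0 = -3)
(20*l)*sqrt(-6 - 18) = (20*(-3))*sqrt(-6 - 18) = -120*I*sqrt(6)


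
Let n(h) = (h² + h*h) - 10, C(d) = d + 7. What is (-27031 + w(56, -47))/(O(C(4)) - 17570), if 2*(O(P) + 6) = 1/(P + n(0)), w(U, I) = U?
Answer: 53950/35151 ≈ 1.5348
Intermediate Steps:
C(d) = 7 + d
n(h) = -10 + 2*h² (n(h) = (h² + h²) - 10 = 2*h² - 10 = -10 + 2*h²)
O(P) = -6 + 1/(2*(-10 + P)) (O(P) = -6 + 1/(2*(P + (-10 + 2*0²))) = -6 + 1/(2*(P + (-10 + 2*0))) = -6 + 1/(2*(P + (-10 + 0))) = -6 + 1/(2*(P - 10)) = -6 + 1/(2*(-10 + P)))
(-27031 + w(56, -47))/(O(C(4)) - 17570) = (-27031 + 56)/((-121 + 12*(7 + 4))/(2*(10 - (7 + 4))) - 17570) = -26975/((-121 + 12*11)/(2*(10 - 1*11)) - 17570) = -26975/((-121 + 132)/(2*(10 - 11)) - 17570) = -26975/((½)*11/(-1) - 17570) = -26975/((½)*(-1)*11 - 17570) = -26975/(-11/2 - 17570) = -26975/(-35151/2) = -26975*(-2/35151) = 53950/35151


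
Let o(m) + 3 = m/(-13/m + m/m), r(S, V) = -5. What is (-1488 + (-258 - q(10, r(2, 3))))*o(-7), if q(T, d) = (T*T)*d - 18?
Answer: 33463/5 ≈ 6692.6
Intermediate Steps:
o(m) = -3 + m/(1 - 13/m) (o(m) = -3 + m/(-13/m + m/m) = -3 + m/(-13/m + 1) = -3 + m/(1 - 13/m))
q(T, d) = -18 + d*T² (q(T, d) = T²*d - 18 = d*T² - 18 = -18 + d*T²)
(-1488 + (-258 - q(10, r(2, 3))))*o(-7) = (-1488 + (-258 - (-18 - 5*10²)))*((39 + (-7)² - 3*(-7))/(-13 - 7)) = (-1488 + (-258 - (-18 - 5*100)))*((39 + 49 + 21)/(-20)) = (-1488 + (-258 - (-18 - 500)))*(-1/20*109) = (-1488 + (-258 - 1*(-518)))*(-109/20) = (-1488 + (-258 + 518))*(-109/20) = (-1488 + 260)*(-109/20) = -1228*(-109/20) = 33463/5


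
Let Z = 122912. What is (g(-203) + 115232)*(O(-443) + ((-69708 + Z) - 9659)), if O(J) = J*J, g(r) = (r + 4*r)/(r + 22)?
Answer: 5001624930558/181 ≈ 2.7633e+10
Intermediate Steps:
g(r) = 5*r/(22 + r) (g(r) = (5*r)/(22 + r) = 5*r/(22 + r))
O(J) = J²
(g(-203) + 115232)*(O(-443) + ((-69708 + Z) - 9659)) = (5*(-203)/(22 - 203) + 115232)*((-443)² + ((-69708 + 122912) - 9659)) = (5*(-203)/(-181) + 115232)*(196249 + (53204 - 9659)) = (5*(-203)*(-1/181) + 115232)*(196249 + 43545) = (1015/181 + 115232)*239794 = (20858007/181)*239794 = 5001624930558/181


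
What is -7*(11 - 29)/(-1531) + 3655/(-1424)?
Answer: -5775229/2180144 ≈ -2.6490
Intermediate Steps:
-7*(11 - 29)/(-1531) + 3655/(-1424) = -7*(-18)*(-1/1531) + 3655*(-1/1424) = 126*(-1/1531) - 3655/1424 = -126/1531 - 3655/1424 = -5775229/2180144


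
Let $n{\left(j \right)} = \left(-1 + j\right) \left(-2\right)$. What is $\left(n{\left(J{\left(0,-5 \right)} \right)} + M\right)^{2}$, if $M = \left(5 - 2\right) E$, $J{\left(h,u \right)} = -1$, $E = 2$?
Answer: $100$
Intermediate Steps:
$M = 6$ ($M = \left(5 - 2\right) 2 = 3 \cdot 2 = 6$)
$n{\left(j \right)} = 2 - 2 j$
$\left(n{\left(J{\left(0,-5 \right)} \right)} + M\right)^{2} = \left(\left(2 - -2\right) + 6\right)^{2} = \left(\left(2 + 2\right) + 6\right)^{2} = \left(4 + 6\right)^{2} = 10^{2} = 100$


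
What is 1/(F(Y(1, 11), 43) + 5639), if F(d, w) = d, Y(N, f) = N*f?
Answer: 1/5650 ≈ 0.00017699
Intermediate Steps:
1/(F(Y(1, 11), 43) + 5639) = 1/(1*11 + 5639) = 1/(11 + 5639) = 1/5650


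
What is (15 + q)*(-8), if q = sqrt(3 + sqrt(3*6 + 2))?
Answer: -120 - 8*sqrt(3 + 2*sqrt(5)) ≈ -141.87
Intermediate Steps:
q = sqrt(3 + 2*sqrt(5)) (q = sqrt(3 + sqrt(18 + 2)) = sqrt(3 + sqrt(20)) = sqrt(3 + 2*sqrt(5)) ≈ 2.7335)
(15 + q)*(-8) = (15 + sqrt(3 + 2*sqrt(5)))*(-8) = -120 - 8*sqrt(3 + 2*sqrt(5))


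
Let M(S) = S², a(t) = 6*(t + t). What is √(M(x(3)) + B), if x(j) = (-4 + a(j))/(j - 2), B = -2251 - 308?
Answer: I*√1535 ≈ 39.179*I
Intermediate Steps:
a(t) = 12*t (a(t) = 6*(2*t) = 12*t)
B = -2559
x(j) = (-4 + 12*j)/(-2 + j) (x(j) = (-4 + 12*j)/(j - 2) = (-4 + 12*j)/(-2 + j))
√(M(x(3)) + B) = √((4*(-1 + 3*3)/(-2 + 3))² - 2559) = √((4*(-1 + 9)/1)² - 2559) = √((4*1*8)² - 2559) = √(32² - 2559) = √(1024 - 2559) = √(-1535) = I*√1535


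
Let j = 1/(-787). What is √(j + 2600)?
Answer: √1610358613/787 ≈ 50.990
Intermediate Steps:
j = -1/787 ≈ -0.0012706
√(j + 2600) = √(-1/787 + 2600) = √(2046199/787) = √1610358613/787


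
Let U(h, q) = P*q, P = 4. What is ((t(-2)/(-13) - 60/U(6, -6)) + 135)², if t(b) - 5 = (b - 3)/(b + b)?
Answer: 50765625/2704 ≈ 18774.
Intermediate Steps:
t(b) = 5 + (-3 + b)/(2*b) (t(b) = 5 + (b - 3)/(b + b) = 5 + (-3 + b)/((2*b)) = 5 + (-3 + b)*(1/(2*b)) = 5 + (-3 + b)/(2*b))
U(h, q) = 4*q
((t(-2)/(-13) - 60/U(6, -6)) + 135)² = ((((½)*(-3 + 11*(-2))/(-2))/(-13) - 60/(4*(-6))) + 135)² = ((((½)*(-½)*(-3 - 22))*(-1/13) - 60/(-24)) + 135)² = ((((½)*(-½)*(-25))*(-1/13) - 60*(-1/24)) + 135)² = (((25/4)*(-1/13) + 5/2) + 135)² = ((-25/52 + 5/2) + 135)² = (105/52 + 135)² = (7125/52)² = 50765625/2704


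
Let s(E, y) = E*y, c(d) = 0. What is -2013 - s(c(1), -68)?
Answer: -2013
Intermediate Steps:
-2013 - s(c(1), -68) = -2013 - 0*(-68) = -2013 - 1*0 = -2013 + 0 = -2013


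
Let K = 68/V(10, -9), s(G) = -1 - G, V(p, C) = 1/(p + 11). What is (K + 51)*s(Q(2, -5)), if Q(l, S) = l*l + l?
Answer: -10353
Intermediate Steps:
V(p, C) = 1/(11 + p)
Q(l, S) = l + l² (Q(l, S) = l² + l = l + l²)
K = 1428 (K = 68/(1/(11 + 10)) = 68/(1/21) = 68*21 = 1428)
(K + 51)*s(Q(2, -5)) = (1428 + 51)*(-1 - 2*(1 + 2)) = 1479*(-1 - 2*3) = 1479*(-1 - 1*6) = 1479*(-1 - 6) = 1479*(-7) = -10353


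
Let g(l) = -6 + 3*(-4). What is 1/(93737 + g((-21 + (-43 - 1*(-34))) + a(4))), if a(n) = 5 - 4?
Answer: 1/93719 ≈ 1.0670e-5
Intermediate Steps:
a(n) = 1
g(l) = -18 (g(l) = -6 - 12 = -18)
1/(93737 + g((-21 + (-43 - 1*(-34))) + a(4))) = 1/(93737 - 18) = 1/93719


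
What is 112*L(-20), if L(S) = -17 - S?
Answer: 336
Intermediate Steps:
112*L(-20) = 112*(-17 - 1*(-20)) = 112*(-17 + 20) = 112*3 = 336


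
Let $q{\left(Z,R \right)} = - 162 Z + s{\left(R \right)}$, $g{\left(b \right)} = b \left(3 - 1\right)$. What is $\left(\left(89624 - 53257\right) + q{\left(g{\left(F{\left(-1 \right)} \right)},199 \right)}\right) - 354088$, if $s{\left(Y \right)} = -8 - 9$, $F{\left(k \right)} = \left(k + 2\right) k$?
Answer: $-317414$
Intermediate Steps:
$F{\left(k \right)} = k \left(2 + k\right)$ ($F{\left(k \right)} = \left(2 + k\right) k = k \left(2 + k\right)$)
$g{\left(b \right)} = 2 b$ ($g{\left(b \right)} = b 2 = 2 b$)
$s{\left(Y \right)} = -17$ ($s{\left(Y \right)} = -8 - 9 = -17$)
$q{\left(Z,R \right)} = -17 - 162 Z$ ($q{\left(Z,R \right)} = - 162 Z - 17 = -17 - 162 Z$)
$\left(\left(89624 - 53257\right) + q{\left(g{\left(F{\left(-1 \right)} \right)},199 \right)}\right) - 354088 = \left(\left(89624 - 53257\right) - \left(17 + 162 \cdot 2 \left(- (2 - 1)\right)\right)\right) - 354088 = \left(36367 - \left(17 + 162 \cdot 2 \left(\left(-1\right) 1\right)\right)\right) - 354088 = \left(36367 - \left(17 + 162 \cdot 2 \left(-1\right)\right)\right) - 354088 = \left(36367 - -307\right) - 354088 = \left(36367 + \left(-17 + 324\right)\right) - 354088 = \left(36367 + 307\right) - 354088 = 36674 - 354088 = -317414$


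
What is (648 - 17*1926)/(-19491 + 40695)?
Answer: -1783/1178 ≈ -1.5136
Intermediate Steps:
(648 - 17*1926)/(-19491 + 40695) = (648 - 32742)/21204 = -32094*1/21204 = -1783/1178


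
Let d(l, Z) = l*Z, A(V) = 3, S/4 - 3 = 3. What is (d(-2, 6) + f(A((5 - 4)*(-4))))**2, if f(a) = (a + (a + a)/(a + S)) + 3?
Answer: 2704/81 ≈ 33.383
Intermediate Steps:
S = 24 (S = 12 + 4*3 = 12 + 12 = 24)
d(l, Z) = Z*l
f(a) = 3 + a + 2*a/(24 + a) (f(a) = (a + (a + a)/(a + 24)) + 3 = (a + (2*a)/(24 + a)) + 3 = (a + 2*a/(24 + a)) + 3 = 3 + a + 2*a/(24 + a))
(d(-2, 6) + f(A((5 - 4)*(-4))))**2 = (6*(-2) + (72 + 3**2 + 29*3)/(24 + 3))**2 = (-12 + (72 + 9 + 87)/27)**2 = (-12 + (1/27)*168)**2 = (-12 + 56/9)**2 = (-52/9)**2 = 2704/81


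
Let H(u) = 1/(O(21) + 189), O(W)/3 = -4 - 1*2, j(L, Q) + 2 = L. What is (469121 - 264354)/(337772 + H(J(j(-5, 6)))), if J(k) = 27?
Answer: 35015157/57759013 ≈ 0.60623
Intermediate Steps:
j(L, Q) = -2 + L
O(W) = -18 (O(W) = 3*(-4 - 1*2) = 3*(-4 - 2) = 3*(-6) = -18)
H(u) = 1/171 (H(u) = 1/(-18 + 189) = 1/171)
(469121 - 264354)/(337772 + H(J(j(-5, 6)))) = (469121 - 264354)/(337772 + 1/171) = 204767/(57759013/171) = 204767*(171/57759013) = 35015157/57759013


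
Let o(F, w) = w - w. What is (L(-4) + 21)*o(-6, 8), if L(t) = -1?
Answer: 0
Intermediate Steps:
o(F, w) = 0
(L(-4) + 21)*o(-6, 8) = (-1 + 21)*0 = 20*0 = 0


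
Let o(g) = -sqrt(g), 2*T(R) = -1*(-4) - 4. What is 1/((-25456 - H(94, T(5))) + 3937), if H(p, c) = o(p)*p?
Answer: -21519/462236777 - 94*sqrt(94)/462236777 ≈ -4.8526e-5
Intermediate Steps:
T(R) = 0 (T(R) = (-1*(-4) - 4)/2 = (4 - 4)/2 = (1/2)*0 = 0)
H(p, c) = -p**(3/2) (H(p, c) = (-sqrt(p))*p = -p**(3/2))
1/((-25456 - H(94, T(5))) + 3937) = 1/((-25456 - (-1)*94**(3/2)) + 3937) = 1/((-25456 - (-1)*94*sqrt(94)) + 3937) = 1/((-25456 - (-94)*sqrt(94)) + 3937) = 1/((-25456 + 94*sqrt(94)) + 3937) = 1/(-21519 + 94*sqrt(94))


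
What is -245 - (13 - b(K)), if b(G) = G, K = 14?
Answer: -244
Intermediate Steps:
-245 - (13 - b(K)) = -245 - (13 - 1*14) = -245 - (13 - 14) = -245 - 1*(-1) = -245 + 1 = -244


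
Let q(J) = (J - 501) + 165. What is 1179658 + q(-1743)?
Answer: 1177579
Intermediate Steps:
q(J) = -336 + J (q(J) = (-501 + J) + 165 = -336 + J)
1179658 + q(-1743) = 1179658 + (-336 - 1743) = 1179658 - 2079 = 1177579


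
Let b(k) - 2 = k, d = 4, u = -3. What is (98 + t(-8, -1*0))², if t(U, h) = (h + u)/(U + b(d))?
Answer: 39601/4 ≈ 9900.3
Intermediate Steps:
b(k) = 2 + k
t(U, h) = (-3 + h)/(6 + U) (t(U, h) = (h - 3)/(U + (2 + 4)) = (-3 + h)/(U + 6) = (-3 + h)/(6 + U))
(98 + t(-8, -1*0))² = (98 + (-3 - 1*0)/(6 - 8))² = (98 + (-3 + 0)/(-2))² = (98 - ½*(-3))² = (98 + 3/2)² = (199/2)² = 39601/4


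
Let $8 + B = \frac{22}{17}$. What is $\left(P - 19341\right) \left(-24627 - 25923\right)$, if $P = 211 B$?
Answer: $\frac{17836618050}{17} \approx 1.0492 \cdot 10^{9}$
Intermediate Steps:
$B = - \frac{114}{17}$ ($B = -8 + \frac{22}{17} = - \frac{114}{17} \approx -6.7059$)
$P = - \frac{24054}{17}$ ($P = 211 \left(- \frac{114}{17}\right) = - \frac{24054}{17} \approx -1414.9$)
$\left(P - 19341\right) \left(-24627 - 25923\right) = \left(- \frac{24054}{17} - 19341\right) \left(-24627 - 25923\right) = \left(- \frac{352851}{17}\right) \left(-50550\right) = \frac{17836618050}{17}$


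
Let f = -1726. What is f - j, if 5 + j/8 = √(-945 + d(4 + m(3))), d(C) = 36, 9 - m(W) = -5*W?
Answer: -1686 - 24*I*√101 ≈ -1686.0 - 241.2*I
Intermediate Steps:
m(W) = 9 + 5*W (m(W) = 9 - (-5)*W = 9 + 5*W)
j = -40 + 24*I*√101 (j = -40 + 8*√(-945 + 36) = -40 + 8*√(-909) = -40 + 8*(3*I*√101) = -40 + 24*I*√101 ≈ -40.0 + 241.2*I)
f - j = -1726 - (-40 + 24*I*√101) = -1726 + (40 - 24*I*√101) = -1686 - 24*I*√101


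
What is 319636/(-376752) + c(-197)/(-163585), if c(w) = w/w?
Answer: -13072007953/15407743980 ≈ -0.84840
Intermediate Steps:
c(w) = 1
319636/(-376752) + c(-197)/(-163585) = 319636/(-376752) + 1/(-163585) = 319636*(-1/376752) + 1*(-1/163585) = -79909/94188 - 1/163585 = -13072007953/15407743980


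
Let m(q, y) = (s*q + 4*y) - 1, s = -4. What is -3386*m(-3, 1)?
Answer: -50790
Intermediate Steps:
m(q, y) = -1 - 4*q + 4*y (m(q, y) = (-4*q + 4*y) - 1 = -1 - 4*q + 4*y)
-3386*m(-3, 1) = -3386*(-1 - 4*(-3) + 4*1) = -3386*(-1 + 12 + 4) = -3386*15 = -50790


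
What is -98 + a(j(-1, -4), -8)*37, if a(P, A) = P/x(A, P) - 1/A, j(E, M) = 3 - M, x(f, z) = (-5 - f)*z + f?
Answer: -7639/104 ≈ -73.452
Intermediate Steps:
x(f, z) = f + z*(-5 - f) (x(f, z) = z*(-5 - f) + f = f + z*(-5 - f))
a(P, A) = -1/A + P/(A - 5*P - A*P) (a(P, A) = P/(A - 5*P - A*P) - 1/A = -1/A + P/(A - 5*P - A*P))
-98 + a(j(-1, -4), -8)*37 = -98 + ((-8 - 5*(3 - 1*(-4)) - 2*(-8)*(3 - 1*(-4)))/((-8)*(-1*(-8) + 5*(3 - 1*(-4)) - 8*(3 - 1*(-4)))))*37 = -98 - (-8 - 5*(3 + 4) - 2*(-8)*(3 + 4))/(8*(8 + 5*(3 + 4) - 8*(3 + 4)))*37 = -98 - (-8 - 5*7 - 2*(-8)*7)/(8*(8 + 5*7 - 8*7))*37 = -98 - (-8 - 35 + 112)/(8*(8 + 35 - 56))*37 = -98 - 1/8*69/(-13)*37 = -98 - 1/8*(-1/13)*69*37 = -98 + (69/104)*37 = -98 + 2553/104 = -7639/104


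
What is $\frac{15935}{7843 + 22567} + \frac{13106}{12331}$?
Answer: $\frac{119009589}{74997142} \approx 1.5869$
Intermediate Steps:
$\frac{15935}{7843 + 22567} + \frac{13106}{12331} = \frac{15935}{30410} + 13106 \cdot \frac{1}{12331} = 15935 \cdot \frac{1}{30410} + \frac{13106}{12331} = \frac{3187}{6082} + \frac{13106}{12331} = \frac{119009589}{74997142}$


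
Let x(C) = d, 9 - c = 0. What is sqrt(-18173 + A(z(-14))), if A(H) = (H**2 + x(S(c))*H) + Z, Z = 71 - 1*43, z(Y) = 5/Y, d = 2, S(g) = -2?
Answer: I*sqrt(3556535)/14 ≈ 134.71*I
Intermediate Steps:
c = 9 (c = 9 - 1*0 = 9 + 0 = 9)
x(C) = 2
Z = 28 (Z = 71 - 43 = 28)
A(H) = 28 + H**2 + 2*H (A(H) = (H**2 + 2*H) + 28 = 28 + H**2 + 2*H)
sqrt(-18173 + A(z(-14))) = sqrt(-18173 + (28 + (5/(-14))**2 + 2*(5/(-14)))) = sqrt(-18173 + (28 + (5*(-1/14))**2 + 2*(5*(-1/14)))) = sqrt(-18173 + (28 + (-5/14)**2 + 2*(-5/14))) = sqrt(-18173 + (28 + 25/196 - 5/7)) = sqrt(-18173 + 5373/196) = sqrt(-3556535/196) = I*sqrt(3556535)/14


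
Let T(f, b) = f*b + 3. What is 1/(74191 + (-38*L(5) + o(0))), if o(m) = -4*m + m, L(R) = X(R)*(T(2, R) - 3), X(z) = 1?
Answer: 1/73811 ≈ 1.3548e-5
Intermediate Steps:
T(f, b) = 3 + b*f (T(f, b) = b*f + 3 = 3 + b*f)
L(R) = 2*R (L(R) = 1*((3 + R*2) - 3) = 1*((3 + 2*R) - 3) = 1*(2*R) = 2*R)
o(m) = -3*m
1/(74191 + (-38*L(5) + o(0))) = 1/(74191 + (-76*5 - 3*0)) = 1/(74191 + (-38*10 + 0)) = 1/(74191 + (-380 + 0)) = 1/(74191 - 380) = 1/73811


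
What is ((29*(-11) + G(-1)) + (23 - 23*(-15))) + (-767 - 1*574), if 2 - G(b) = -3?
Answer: -1287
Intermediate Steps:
G(b) = 5 (G(b) = 2 - 1*(-3) = 2 + 3 = 5)
((29*(-11) + G(-1)) + (23 - 23*(-15))) + (-767 - 1*574) = ((29*(-11) + 5) + (23 - 23*(-15))) + (-767 - 1*574) = ((-319 + 5) + (23 + 345)) + (-767 - 574) = (-314 + 368) - 1341 = 54 - 1341 = -1287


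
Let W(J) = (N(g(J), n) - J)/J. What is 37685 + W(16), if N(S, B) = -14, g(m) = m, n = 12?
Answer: 301465/8 ≈ 37683.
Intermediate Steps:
W(J) = (-14 - J)/J
37685 + W(16) = 37685 + (-14 - 1*16)/16 = 37685 + (-14 - 16)/16 = 37685 + (1/16)*(-30) = 37685 - 15/8 = 301465/8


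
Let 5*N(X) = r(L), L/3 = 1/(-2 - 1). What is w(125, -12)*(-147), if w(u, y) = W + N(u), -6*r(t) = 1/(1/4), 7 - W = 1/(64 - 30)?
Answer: -170863/170 ≈ -1005.1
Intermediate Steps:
W = 237/34 (W = 7 - 1/(64 - 30) = 7 - 1/34 = 237/34 ≈ 6.9706)
L = -1 (L = 3/(-2 - 1) = 3/(-3) = 3*(-⅓) = -1)
r(t) = -⅔ (r(t) = -1/(6*(1/4)) = -1/(6*¼) = -⅙*4 = -⅔)
N(X) = -2/15 (N(X) = (⅕)*(-⅔) = -2/15)
w(u, y) = 3487/510 (w(u, y) = 237/34 - 2/15 = 3487/510)
w(125, -12)*(-147) = (3487/510)*(-147) = -170863/170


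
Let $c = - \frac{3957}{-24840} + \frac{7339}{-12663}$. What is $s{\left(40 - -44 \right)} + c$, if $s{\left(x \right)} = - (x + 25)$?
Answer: $- \frac{1274741687}{11649960} \approx -109.42$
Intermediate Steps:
$c = - \frac{4896047}{11649960}$ ($c = \left(-3957\right) \left(- \frac{1}{24840}\right) + 7339 \left(- \frac{1}{12663}\right) = \frac{1319}{8280} - \frac{7339}{12663} = - \frac{4896047}{11649960} \approx -0.42026$)
$s{\left(x \right)} = -25 - x$ ($s{\left(x \right)} = - (25 + x) = -25 - x$)
$s{\left(40 - -44 \right)} + c = \left(-25 - \left(40 - -44\right)\right) - \frac{4896047}{11649960} = \left(-25 - \left(40 + 44\right)\right) - \frac{4896047}{11649960} = \left(-25 - 84\right) - \frac{4896047}{11649960} = -109 - \frac{4896047}{11649960} = - \frac{1274741687}{11649960}$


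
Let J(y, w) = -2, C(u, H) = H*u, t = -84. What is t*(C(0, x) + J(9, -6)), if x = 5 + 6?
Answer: 168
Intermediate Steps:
x = 11
t*(C(0, x) + J(9, -6)) = -84*(11*0 - 2) = -84*(0 - 2) = -84*(-2) = 168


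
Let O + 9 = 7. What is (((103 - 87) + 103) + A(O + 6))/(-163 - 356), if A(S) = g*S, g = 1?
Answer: -41/173 ≈ -0.23699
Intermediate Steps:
O = -2 (O = -9 + 7 = -2)
A(S) = S (A(S) = 1*S = S)
(((103 - 87) + 103) + A(O + 6))/(-163 - 356) = (((103 - 87) + 103) + (-2 + 6))/(-163 - 356) = ((16 + 103) + 4)/(-519) = (119 + 4)*(-1/519) = 123*(-1/519) = -41/173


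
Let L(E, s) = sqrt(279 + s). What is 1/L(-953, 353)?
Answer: sqrt(158)/316 ≈ 0.039778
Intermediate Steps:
1/L(-953, 353) = 1/(sqrt(279 + 353)) = 1/(sqrt(632)) = 1/(2*sqrt(158)) = sqrt(158)/316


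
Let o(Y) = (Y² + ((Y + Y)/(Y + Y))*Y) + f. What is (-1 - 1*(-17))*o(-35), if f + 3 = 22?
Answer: 19344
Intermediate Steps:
f = 19 (f = -3 + 22 = 19)
o(Y) = 19 + Y + Y² (o(Y) = (Y² + ((Y + Y)/(Y + Y))*Y) + 19 = (Y² + ((2*Y)/((2*Y)))*Y) + 19 = (Y² + ((2*Y)*(1/(2*Y)))*Y) + 19 = (Y² + 1*Y) + 19 = (Y² + Y) + 19 = (Y + Y²) + 19 = 19 + Y + Y²)
(-1 - 1*(-17))*o(-35) = (-1 - 1*(-17))*(19 - 35 + (-35)²) = (-1 + 17)*(19 - 35 + 1225) = 16*1209 = 19344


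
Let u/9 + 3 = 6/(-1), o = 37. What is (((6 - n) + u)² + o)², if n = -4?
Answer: 25786084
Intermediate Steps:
u = -81 (u = -27 + 9*(6/(-1)) = -27 + 9*(6*(-1)) = -27 + 9*(-6) = -27 - 54 = -81)
(((6 - n) + u)² + o)² = (((6 - 1*(-4)) - 81)² + 37)² = (((6 + 4) - 81)² + 37)² = ((10 - 81)² + 37)² = ((-71)² + 37)² = (5041 + 37)² = 5078² = 25786084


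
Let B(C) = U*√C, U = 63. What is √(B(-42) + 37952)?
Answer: √(37952 + 63*I*√42) ≈ 194.82 + 1.048*I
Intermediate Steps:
B(C) = 63*√C
√(B(-42) + 37952) = √(63*√(-42) + 37952) = √(63*(I*√42) + 37952) = √(63*I*√42 + 37952) = √(37952 + 63*I*√42)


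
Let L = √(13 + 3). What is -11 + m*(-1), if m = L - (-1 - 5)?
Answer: -21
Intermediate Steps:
L = 4 (L = √16 = 4)
m = 10 (m = 4 - (-1 - 5) = 4 - 1*(-6) = 4 + 6 = 10)
-11 + m*(-1) = -11 + 10*(-1) = -11 - 10 = -21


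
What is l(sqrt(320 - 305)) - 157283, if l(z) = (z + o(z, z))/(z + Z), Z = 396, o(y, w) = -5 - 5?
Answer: -8220711886/52267 + 406*sqrt(15)/156801 ≈ -1.5728e+5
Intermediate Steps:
o(y, w) = -10
l(z) = (-10 + z)/(396 + z) (l(z) = (z - 10)/(z + 396) = (-10 + z)/(396 + z))
l(sqrt(320 - 305)) - 157283 = (-10 + sqrt(320 - 305))/(396 + sqrt(320 - 305)) - 157283 = (-10 + sqrt(15))/(396 + sqrt(15)) - 157283 = -157283 + (-10 + sqrt(15))/(396 + sqrt(15))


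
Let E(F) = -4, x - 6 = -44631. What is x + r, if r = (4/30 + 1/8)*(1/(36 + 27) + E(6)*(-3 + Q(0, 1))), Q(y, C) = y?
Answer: -337341533/7560 ≈ -44622.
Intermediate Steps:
x = -44625 (x = 6 - 44631 = -44625)
r = 23467/7560 (r = (4/30 + 1/8)*(1/(36 + 27) - 4*(-3 + 0)) = (4*(1/30) + 1*(⅛))*(1/63 - 4*(-3)) = (2/15 + ⅛)*(1/63 + 12) = (31/120)*(757/63) = 23467/7560 ≈ 3.1041)
x + r = -44625 + 23467/7560 = -337341533/7560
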